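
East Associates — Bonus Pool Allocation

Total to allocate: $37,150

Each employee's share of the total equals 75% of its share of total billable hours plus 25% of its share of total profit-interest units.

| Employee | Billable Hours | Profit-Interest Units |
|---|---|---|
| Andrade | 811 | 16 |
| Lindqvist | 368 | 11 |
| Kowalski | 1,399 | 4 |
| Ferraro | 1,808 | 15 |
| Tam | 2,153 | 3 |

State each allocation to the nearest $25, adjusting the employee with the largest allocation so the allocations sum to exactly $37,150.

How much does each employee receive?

Andrade: $6,500 · Lindqvist: $3,650 · Kowalski: $6,725 · Ferraro: $10,525 · Tam: $9,750

Totals — billable hours 6,539, profit-interest units 49.
Blended shares (75% billable hours + 25% profit-interest units): Andrade 0.1747; Lindqvist 0.0983; Kowalski 0.1809; Ferraro 0.2839; Tam 0.2622.
Pro-rata amounts: Andrade 6,488.30; Lindqvist 3,652.99; Kowalski 6,719.26; Ferraro 10,546.95; Tam 9,742.50.
At nearest $25: Andrade $6,500; Lindqvist $3,650; Kowalski $6,725; Ferraro $10,550; Tam $9,750. Sum = $37,175.
Difference $37,150 − $37,175 = −$25 applied to largest allocation (Ferraro): Ferraro becomes $10,525.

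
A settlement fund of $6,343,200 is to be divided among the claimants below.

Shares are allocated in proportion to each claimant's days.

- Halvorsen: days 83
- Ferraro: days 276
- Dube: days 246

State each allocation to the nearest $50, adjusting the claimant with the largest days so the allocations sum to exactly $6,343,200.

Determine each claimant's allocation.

Days total: 605.
Raw shares: Halvorsen 83/605 × $6,343,200 = 870,224.13; Ferraro 276/605 × $6,343,200 = 2,893,757.36; Dube 246/605 × $6,343,200 = 2,579,218.51.
After rounding ($50): Halvorsen $870,200; Ferraro $2,893,750; Dube $2,579,200. Sum = $6,343,150.
Difference $6,343,200 − $6,343,150 = +$50 applied to largest days (Ferraro): Ferraro becomes $2,893,800.

Halvorsen: $870,200 · Ferraro: $2,893,800 · Dube: $2,579,200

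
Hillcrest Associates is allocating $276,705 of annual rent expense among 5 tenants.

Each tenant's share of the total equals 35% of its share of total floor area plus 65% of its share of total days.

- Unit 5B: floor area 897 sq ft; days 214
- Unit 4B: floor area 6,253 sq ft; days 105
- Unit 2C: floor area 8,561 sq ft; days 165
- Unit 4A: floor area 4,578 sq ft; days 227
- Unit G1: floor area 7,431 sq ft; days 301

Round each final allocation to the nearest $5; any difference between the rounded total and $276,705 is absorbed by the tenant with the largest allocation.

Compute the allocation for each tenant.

Floor area total 27,720; days total 1,012.
Combined weights (35% floor area + 65% days): Unit 5B 0.1488; Unit 4B 0.1464; Unit 2C 0.2141; Unit 4A 0.2036; Unit G1 0.2872.
Unrounded shares: Unit 5B 41,167.16; Unit 4B 40,507.60; Unit 2C 59,234.71; Unit 4A 56,338.09; Unit G1 79,457.44.
At nearest $5: Unit 5B $41,165; Unit 4B $40,510; Unit 2C $59,235; Unit 4A $56,340; Unit G1 $79,455. Sum = $276,705.
Sum already equals the total — no adjustment.

Unit 5B: $41,165; Unit 4B: $40,510; Unit 2C: $59,235; Unit 4A: $56,340; Unit G1: $79,455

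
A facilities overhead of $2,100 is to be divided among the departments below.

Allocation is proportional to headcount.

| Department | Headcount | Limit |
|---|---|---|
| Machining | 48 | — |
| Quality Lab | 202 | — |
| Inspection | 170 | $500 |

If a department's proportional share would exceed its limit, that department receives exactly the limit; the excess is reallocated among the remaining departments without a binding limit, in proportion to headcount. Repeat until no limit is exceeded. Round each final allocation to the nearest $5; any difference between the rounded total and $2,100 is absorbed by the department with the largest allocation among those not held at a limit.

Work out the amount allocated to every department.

Machining: $305; Quality Lab: $1,295; Inspection: $500

Total headcount = 420.
Proportional shares (ignoring caps): Machining 240.00; Quality Lab 1,010.00; Inspection 850.00.
Cap binds for Inspection ($500); residual $1,600 reallocated over remaining headcount 250.
Redistributed shares: Machining 307.20 → $305; Quality Lab 1,292.80 → $1,295.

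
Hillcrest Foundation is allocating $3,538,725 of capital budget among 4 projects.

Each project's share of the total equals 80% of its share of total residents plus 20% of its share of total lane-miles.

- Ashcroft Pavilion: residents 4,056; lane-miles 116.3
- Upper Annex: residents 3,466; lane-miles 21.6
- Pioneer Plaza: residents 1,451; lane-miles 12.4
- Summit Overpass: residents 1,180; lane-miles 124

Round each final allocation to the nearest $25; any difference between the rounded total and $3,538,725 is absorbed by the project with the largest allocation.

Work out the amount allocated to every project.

Ashcroft Pavilion: $1,431,000; Upper Annex: $1,022,175; Pioneer Plaza: $436,575; Summit Overpass: $648,975

Totals — residents 10,153, lane-miles 274.3.
Blended shares (80% residents + 20% lane-miles): Ashcroft Pavilion 0.4044; Upper Annex 0.2889; Pioneer Plaza 0.1234; Summit Overpass 0.1834.
Proportional shares: Ashcroft Pavilion 1,431,017.70; Upper Annex 1,022,163.29; Pioneer Plaza 436,579.35; Summit Overpass 648,964.66.
Rounded to nearest $25: Ashcroft Pavilion $1,431,025; Upper Annex $1,022,175; Pioneer Plaza $436,575; Summit Overpass $648,975. Sum = $3,538,750.
Difference $3,538,725 − $3,538,750 = −$25 applied to largest allocation (Ashcroft Pavilion): Ashcroft Pavilion becomes $1,431,000.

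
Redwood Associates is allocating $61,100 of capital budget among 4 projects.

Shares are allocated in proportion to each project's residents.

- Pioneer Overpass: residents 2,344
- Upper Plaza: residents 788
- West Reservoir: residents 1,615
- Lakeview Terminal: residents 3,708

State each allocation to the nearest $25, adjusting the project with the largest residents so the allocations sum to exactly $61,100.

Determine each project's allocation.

Sum of residents: 2,344 + 788 + 1,615 + 3,708 = 8,455.
Proportional shares: Pioneer Overpass 16,938.90; Upper Plaza 5,694.48; West Reservoir 11,670.79; Lakeview Terminal 26,795.84.
At nearest $25: Pioneer Overpass $16,950; Upper Plaza $5,700; West Reservoir $11,675; Lakeview Terminal $26,800. Sum = $61,125.
Difference $61,100 − $61,125 = −$25 applied to largest residents (Lakeview Terminal): Lakeview Terminal becomes $26,775.

Pioneer Overpass: $16,950; Upper Plaza: $5,700; West Reservoir: $11,675; Lakeview Terminal: $26,775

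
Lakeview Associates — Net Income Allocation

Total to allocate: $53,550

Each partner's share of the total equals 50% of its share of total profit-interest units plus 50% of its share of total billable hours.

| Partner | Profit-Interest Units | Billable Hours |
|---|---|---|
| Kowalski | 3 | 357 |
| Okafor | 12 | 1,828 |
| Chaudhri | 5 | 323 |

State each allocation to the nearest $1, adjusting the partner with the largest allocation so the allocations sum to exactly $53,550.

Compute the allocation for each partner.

Profit-interest units total 20; billable hours total 2,508.
Composite weights (50% profit-interest units + 50% billable hours): Kowalski 0.1462; Okafor 0.6644; Chaudhri 0.1894.
Proportional shares: Kowalski 7,827.52; Okafor 35,580.43; Chaudhri 10,142.05.
At nearest $1: Kowalski $7,828; Okafor $35,580; Chaudhri $10,142. Sum = $53,550.
Rounded total matches; no reconciliation needed.

Kowalski: $7,828 | Okafor: $35,580 | Chaudhri: $10,142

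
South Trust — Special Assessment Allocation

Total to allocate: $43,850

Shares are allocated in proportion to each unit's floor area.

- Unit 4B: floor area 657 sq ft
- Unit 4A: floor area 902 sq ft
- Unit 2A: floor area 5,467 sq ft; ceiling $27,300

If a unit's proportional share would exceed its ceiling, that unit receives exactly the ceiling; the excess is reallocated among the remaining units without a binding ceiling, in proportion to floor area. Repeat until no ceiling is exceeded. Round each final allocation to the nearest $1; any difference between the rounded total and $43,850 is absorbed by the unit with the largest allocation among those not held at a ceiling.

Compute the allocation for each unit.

Unit 4B: $6,975; Unit 4A: $9,575; Unit 2A: $27,300

Sum of floor area: 7,026.
Unconstrained shares: Unit 4B 4,100.41; Unit 4A 5,629.48; Unit 2A 34,120.12.
Cap binds for Unit 2A ($27,300); balance $16,550 reallocated over remaining floor area 1,559.
Shares after redistribution: Unit 4B 6,974.57 → $6,975; Unit 4A 9,575.43 → $9,575.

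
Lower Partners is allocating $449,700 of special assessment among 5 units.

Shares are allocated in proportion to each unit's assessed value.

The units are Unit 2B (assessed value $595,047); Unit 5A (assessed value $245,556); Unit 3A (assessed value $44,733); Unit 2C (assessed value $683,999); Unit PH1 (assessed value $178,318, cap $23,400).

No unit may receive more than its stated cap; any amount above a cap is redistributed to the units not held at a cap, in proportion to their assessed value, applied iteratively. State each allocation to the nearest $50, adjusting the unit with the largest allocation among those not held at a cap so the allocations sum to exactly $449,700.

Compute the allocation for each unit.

Unit 2B: $161,650 · Unit 5A: $66,700 · Unit 3A: $12,150 · Unit 2C: $185,800 · Unit PH1: $23,400

Assessed value total: 1,747,653.
Proportional shares (ignoring caps): Unit 2B 153,115.43; Unit 5A 63,185.62; Unit 3A 11,510.54; Unit 2C 176,004.25; Unit PH1 45,884.17.
Held at cap: Unit PH1 ($23,400); remaining pool $426,300 reallocated over remaining assessed value 1,569,335.
Redistributed shares: Unit 2B 161,640.78 → $161,650; Unit 5A 66,703.75 → $66,700; Unit 3A 12,151.44 → $12,150; Unit 2C 185,804.03 → $185,800.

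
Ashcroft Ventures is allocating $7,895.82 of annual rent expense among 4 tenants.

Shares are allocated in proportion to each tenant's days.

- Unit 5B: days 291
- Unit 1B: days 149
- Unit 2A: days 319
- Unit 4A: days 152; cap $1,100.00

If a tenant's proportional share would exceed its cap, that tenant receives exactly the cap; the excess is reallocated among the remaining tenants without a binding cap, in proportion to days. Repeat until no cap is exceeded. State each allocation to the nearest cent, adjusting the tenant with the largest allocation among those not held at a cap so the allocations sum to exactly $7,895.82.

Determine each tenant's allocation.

Sum of days: 911.
Pro-rata shares before constraints: Unit 5B 2,522.1555; Unit 1B 1,291.4129; Unit 2A 2,764.8371; Unit 4A 1,317.4145.
Capped: Unit 4A ($1,100.00); remaining pool $6,795.82 reallocated over remaining days 759.
Shares after redistribution: Unit 5B 2,605.5120 → $2,605.51; Unit 1B 1,334.0938 → $1,334.09; Unit 2A 2,856.2142 → $2,856.21.
Rounding difference +$0.01 applied to Unit 2A → $2,856.22.

Unit 5B: $2,605.51; Unit 1B: $1,334.09; Unit 2A: $2,856.22; Unit 4A: $1,100.00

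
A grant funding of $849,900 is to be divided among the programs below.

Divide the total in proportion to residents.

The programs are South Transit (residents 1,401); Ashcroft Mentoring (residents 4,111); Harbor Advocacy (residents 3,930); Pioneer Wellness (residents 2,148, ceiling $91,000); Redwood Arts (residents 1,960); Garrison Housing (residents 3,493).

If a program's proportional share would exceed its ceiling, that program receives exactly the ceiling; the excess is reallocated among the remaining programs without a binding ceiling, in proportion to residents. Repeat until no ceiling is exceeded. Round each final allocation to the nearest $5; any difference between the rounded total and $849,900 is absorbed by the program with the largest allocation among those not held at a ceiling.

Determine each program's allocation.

Sum of residents: 17,043.
Proportional shares (ignoring caps): South Transit 69,865.04; Ashcroft Mentoring 205,007.27; Harbor Advocacy 195,981.17; Pioneer Wellness 107,116.42; Redwood Arts 97,741.24; Garrison Housing 174,188.86.
Cap binds for Pioneer Wellness ($91,000); balance $758,900 reallocated over remaining residents 14,895.
Remaining shares: South Transit 71,380.93 → $71,380; Ashcroft Mentoring 209,455.38 → $209,455; Harbor Advocacy 200,233.43 → $200,235; Redwood Arts 99,861.97 → $99,860; Garrison Housing 177,968.29 → $177,970.

South Transit: $71,380 | Ashcroft Mentoring: $209,455 | Harbor Advocacy: $200,235 | Pioneer Wellness: $91,000 | Redwood Arts: $99,860 | Garrison Housing: $177,970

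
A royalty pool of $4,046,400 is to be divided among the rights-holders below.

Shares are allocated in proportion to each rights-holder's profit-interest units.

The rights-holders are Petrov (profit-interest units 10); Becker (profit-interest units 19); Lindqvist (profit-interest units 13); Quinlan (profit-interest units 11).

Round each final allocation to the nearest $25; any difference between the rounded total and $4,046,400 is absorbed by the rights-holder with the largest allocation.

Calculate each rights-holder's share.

Sum of profit-interest units: 53.
Raw shares: Petrov 10/53 × $4,046,400 = 763,471.70; Becker 19/53 × $4,046,400 = 1,450,596.23; Lindqvist 13/53 × $4,046,400 = 992,513.21; Quinlan 11/53 × $4,046,400 = 839,818.87.
After rounding ($25): Petrov $763,475; Becker $1,450,600; Lindqvist $992,525; Quinlan $839,825. Sum = $4,046,425.
Difference $4,046,400 − $4,046,425 = −$25 applied to largest allocation (Becker): Becker becomes $1,450,575.

Petrov: $763,475 | Becker: $1,450,575 | Lindqvist: $992,525 | Quinlan: $839,825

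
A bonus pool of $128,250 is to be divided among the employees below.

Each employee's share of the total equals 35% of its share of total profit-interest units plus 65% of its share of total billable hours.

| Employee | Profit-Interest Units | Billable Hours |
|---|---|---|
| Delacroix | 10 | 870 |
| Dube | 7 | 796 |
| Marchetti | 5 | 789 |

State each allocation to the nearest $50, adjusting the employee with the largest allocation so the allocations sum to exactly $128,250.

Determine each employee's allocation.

Totals — profit-interest units 22, billable hours 2,455.
Combined weights (35% profit-interest units + 65% billable hours): Delacroix 0.3894; Dube 0.3221; Marchetti 0.2884.
Unrounded shares: Delacroix 49,945.31; Dube 41,311.53; Marchetti 36,993.16.
Rounded to nearest $50: Delacroix $49,950; Dube $41,300; Marchetti $37,000. Sum = $128,250.
Rounded total matches; no reconciliation needed.

Delacroix: $49,950; Dube: $41,300; Marchetti: $37,000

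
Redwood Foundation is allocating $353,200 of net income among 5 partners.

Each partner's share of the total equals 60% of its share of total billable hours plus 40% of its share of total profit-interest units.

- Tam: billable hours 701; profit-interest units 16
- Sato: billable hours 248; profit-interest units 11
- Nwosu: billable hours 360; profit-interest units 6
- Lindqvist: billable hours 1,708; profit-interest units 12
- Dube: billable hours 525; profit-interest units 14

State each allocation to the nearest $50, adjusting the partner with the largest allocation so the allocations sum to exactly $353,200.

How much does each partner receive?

Tam: $80,250 · Sato: $41,200 · Nwosu: $35,900 · Lindqvist: $130,900 · Dube: $64,950

Totals — billable hours 3,542, profit-interest units 59.
Composite weights (60% billable hours + 40% profit-interest units): Tam 0.2272; Sato 0.1166; Nwosu 0.1017; Lindqvist 0.3707; Dube 0.1838.
Raw shares: Tam 80,254.47; Sato 41,178.33; Nwosu 35,906.48; Lindqvist 130,925.59; Dube 64,935.13.
After rounding ($50): Tam $80,250; Sato $41,200; Nwosu $35,900; Lindqvist $130,950; Dube $64,950. Sum = $353,250.
Difference $353,200 − $353,250 = −$50 applied to largest allocation (Lindqvist): Lindqvist becomes $130,900.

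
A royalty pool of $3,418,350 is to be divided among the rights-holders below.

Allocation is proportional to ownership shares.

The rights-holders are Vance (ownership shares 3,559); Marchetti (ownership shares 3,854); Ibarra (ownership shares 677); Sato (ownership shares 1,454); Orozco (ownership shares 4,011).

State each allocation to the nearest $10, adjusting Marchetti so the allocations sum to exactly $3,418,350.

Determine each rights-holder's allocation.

Total ownership shares = 13,555.
Raw shares: Vance 3,559/13,555 × $3,418,350 = 897,521.77; Marchetti 3,854/13,555 × $3,418,350 = 971,915.96; Ibarra 677/13,555 × $3,418,350 = 170,728.36; Sato 1,454/13,555 × $3,418,350 = 366,675.09; Orozco 4,011/13,555 × $3,418,350 = 1,011,508.80.
At nearest $10: Vance $897,520; Marchetti $971,920; Ibarra $170,730; Sato $366,680; Orozco $1,011,510. Sum = $3,418,360.
Difference $3,418,350 − $3,418,360 = −$10 applied to Marchetti: Marchetti becomes $971,910.

Vance: $897,520 | Marchetti: $971,910 | Ibarra: $170,730 | Sato: $366,680 | Orozco: $1,011,510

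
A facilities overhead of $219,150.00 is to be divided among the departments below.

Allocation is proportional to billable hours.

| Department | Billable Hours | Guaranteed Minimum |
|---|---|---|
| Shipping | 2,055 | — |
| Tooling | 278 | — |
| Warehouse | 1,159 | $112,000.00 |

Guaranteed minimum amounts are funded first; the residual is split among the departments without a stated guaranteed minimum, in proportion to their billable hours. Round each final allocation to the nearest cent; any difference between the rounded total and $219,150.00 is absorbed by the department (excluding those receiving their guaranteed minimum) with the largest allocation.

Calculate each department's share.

Shipping: $94,382.02; Tooling: $12,767.98; Warehouse: $112,000.00

Fund the minimums — Warehouse $112,000.00. Residual $107,150.00.
Residual split over remaining billable hours 2,333: Shipping 94,382.0189 → $94,382.02; Tooling 12,767.9811 → $12,767.98.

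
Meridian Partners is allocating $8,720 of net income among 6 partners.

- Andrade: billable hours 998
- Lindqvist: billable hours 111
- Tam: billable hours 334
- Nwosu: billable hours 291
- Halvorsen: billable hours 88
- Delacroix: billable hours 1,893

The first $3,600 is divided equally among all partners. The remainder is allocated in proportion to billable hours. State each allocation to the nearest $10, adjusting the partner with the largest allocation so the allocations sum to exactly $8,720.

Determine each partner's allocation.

Andrade: $1,980; Lindqvist: $750; Tam: $1,060; Nwosu: $1,000; Halvorsen: $720; Delacroix: $3,210

First tranche $3,600 split equally: $600 each.
Remainder $5,120 by billable hours (total 3,715): Andrade 1,375.44 → $1,380; Lindqvist 152.98 → $150; Tam 460.32 → $460; Nwosu 401.06 → $400; Halvorsen 121.28 → $120; Delacroix 2,608.93 → $2,610.
Totals: Andrade $600 + $1,380 = $1,980; Lindqvist $600 + $150 = $750; Tam $600 + $460 = $1,060; Nwosu $600 + $400 = $1,000; Halvorsen $600 + $120 = $720; Delacroix $600 + $2,610 = $3,210.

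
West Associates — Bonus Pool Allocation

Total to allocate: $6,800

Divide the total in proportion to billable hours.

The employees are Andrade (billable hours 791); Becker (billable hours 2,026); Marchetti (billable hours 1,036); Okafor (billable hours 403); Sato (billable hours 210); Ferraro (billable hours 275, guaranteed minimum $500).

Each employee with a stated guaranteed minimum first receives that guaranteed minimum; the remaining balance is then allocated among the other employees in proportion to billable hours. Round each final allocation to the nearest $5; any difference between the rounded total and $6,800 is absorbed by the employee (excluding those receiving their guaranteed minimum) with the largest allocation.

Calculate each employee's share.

Fund the minimums — Ferraro $500. Residual $6,300.
Residual split over remaining billable hours 4,466: Andrade 1,115.83 → $1,115; Becker 2,857.99 → $2,860; Marchetti 1,461.44 → $1,460; Okafor 568.50 → $570; Sato 296.24 → $295.

Andrade: $1,115 | Becker: $2,860 | Marchetti: $1,460 | Okafor: $570 | Sato: $295 | Ferraro: $500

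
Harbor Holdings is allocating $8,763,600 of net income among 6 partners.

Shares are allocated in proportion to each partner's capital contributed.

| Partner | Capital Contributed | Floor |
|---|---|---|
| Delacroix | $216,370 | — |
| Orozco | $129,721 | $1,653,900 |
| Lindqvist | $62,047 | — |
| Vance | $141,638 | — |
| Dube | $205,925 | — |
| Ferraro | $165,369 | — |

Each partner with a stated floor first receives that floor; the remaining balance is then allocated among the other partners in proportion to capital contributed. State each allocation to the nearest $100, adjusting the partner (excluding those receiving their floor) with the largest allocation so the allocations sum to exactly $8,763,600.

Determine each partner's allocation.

Guaranteed amounts: Orozco $1,653,900. Residual $7,109,700.
Residual split over remaining capital contributed 791,349: Delacroix 1,943,928.39 → $1,943,900; Lindqvist 557,447.54 → $557,400; Vance 1,272,515.27 → $1,272,500; Dube 1,850,087.60 → $1,850,100; Ferraro 1,485,721.19 → $1,485,700.
Rounding difference +$100 applied to Delacroix → $1,944,000.

Delacroix: $1,944,000 · Orozco: $1,653,900 · Lindqvist: $557,400 · Vance: $1,272,500 · Dube: $1,850,100 · Ferraro: $1,485,700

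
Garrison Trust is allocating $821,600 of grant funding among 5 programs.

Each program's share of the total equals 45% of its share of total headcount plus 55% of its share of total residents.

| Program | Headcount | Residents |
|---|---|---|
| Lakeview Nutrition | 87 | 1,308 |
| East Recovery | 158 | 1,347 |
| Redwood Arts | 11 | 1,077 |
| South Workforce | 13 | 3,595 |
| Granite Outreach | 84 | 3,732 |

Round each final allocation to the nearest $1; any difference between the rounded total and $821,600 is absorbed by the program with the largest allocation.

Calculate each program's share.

Headcount total 353; residents total 11,059.
Combined weights (45% headcount + 55% residents): Lakeview Nutrition 0.1760; East Recovery 0.2684; Redwood Arts 0.0676; South Workforce 0.1954; Granite Outreach 0.2927.
Raw shares: Lakeview Nutrition 144,566.77; East Recovery 220,523.29; Redwood Arts 55,528.14; South Workforce 160,510.46; Granite Outreach 240,471.34.
After rounding ($1): Lakeview Nutrition $144,567; East Recovery $220,523; Redwood Arts $55,528; South Workforce $160,510; Granite Outreach $240,471. Sum = $821,599.
Difference $821,600 − $821,599 = +$1 applied to largest allocation (Granite Outreach): Granite Outreach becomes $240,472.

Lakeview Nutrition: $144,567 · East Recovery: $220,523 · Redwood Arts: $55,528 · South Workforce: $160,510 · Granite Outreach: $240,472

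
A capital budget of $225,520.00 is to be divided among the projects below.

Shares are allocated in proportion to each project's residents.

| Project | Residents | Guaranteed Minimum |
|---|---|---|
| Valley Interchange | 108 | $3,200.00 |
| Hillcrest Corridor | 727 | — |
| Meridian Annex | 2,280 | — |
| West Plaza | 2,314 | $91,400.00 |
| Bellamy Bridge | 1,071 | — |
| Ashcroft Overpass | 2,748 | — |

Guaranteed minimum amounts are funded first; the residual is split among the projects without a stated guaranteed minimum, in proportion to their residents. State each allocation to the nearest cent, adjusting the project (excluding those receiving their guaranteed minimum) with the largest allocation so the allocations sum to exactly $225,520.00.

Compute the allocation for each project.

Valley Interchange: $3,200.00 | Hillcrest Corridor: $13,943.57 | Meridian Annex: $43,729.50 | West Plaza: $91,400.00 | Bellamy Bridge: $20,541.36 | Ashcroft Overpass: $52,705.57

Minimums first: Valley Interchange $3,200.00; West Plaza $91,400.00. Residual $130,920.00.
Residual split over remaining residents 6,826: Hillcrest Corridor 13,943.5746 → $13,943.57; Meridian Annex 43,729.5048 → $43,729.50; Bellamy Bridge 20,541.3595 → $20,541.36; Ashcroft Overpass 52,705.5611 → $52,705.56.
Rounding difference +$0.01 applied to Ashcroft Overpass → $52,705.57.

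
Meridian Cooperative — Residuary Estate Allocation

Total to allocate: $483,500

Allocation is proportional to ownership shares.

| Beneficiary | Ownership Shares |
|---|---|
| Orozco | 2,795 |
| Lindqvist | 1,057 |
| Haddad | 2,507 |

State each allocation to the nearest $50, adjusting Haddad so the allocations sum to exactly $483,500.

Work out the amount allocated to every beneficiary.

Orozco: $212,500 | Lindqvist: $80,350 | Haddad: $190,650

Total ownership shares = 6,359.
Pro-rata amounts: Orozco 2,795/6,359 × $483,500 = 212,514.94; Lindqvist 1,057/6,359 × $483,500 = 80,367.90; Haddad 2,507/6,359 × $483,500 = 190,617.16.
At nearest $50: Orozco $212,500; Lindqvist $80,350; Haddad $190,600. Sum = $483,450.
Difference $483,500 − $483,450 = +$50 applied to Haddad: Haddad becomes $190,650.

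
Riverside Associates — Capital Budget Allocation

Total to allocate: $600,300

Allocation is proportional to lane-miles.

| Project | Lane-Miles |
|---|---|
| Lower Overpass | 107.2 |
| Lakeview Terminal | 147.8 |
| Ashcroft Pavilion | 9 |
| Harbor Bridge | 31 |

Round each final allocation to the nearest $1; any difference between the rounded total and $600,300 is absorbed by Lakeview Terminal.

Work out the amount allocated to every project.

Lower Overpass: $218,143 · Lakeview Terminal: $300,761 · Ashcroft Pavilion: $18,314 · Harbor Bridge: $63,082

Total lane-miles = 295.
Raw shares: Lower Overpass 107.2/295 × $600,300 = 218,142.92; Lakeview Terminal 147.8/295 × $600,300 = 300,760.47; Ashcroft Pavilion 9/295 × $600,300 = 18,314.24; Harbor Bridge 31/295 × $600,300 = 63,082.37.
At nearest $1: Lower Overpass $218,143; Lakeview Terminal $300,760; Ashcroft Pavilion $18,314; Harbor Bridge $63,082. Sum = $600,299.
Difference $600,300 − $600,299 = +$1 applied to Lakeview Terminal: Lakeview Terminal becomes $300,761.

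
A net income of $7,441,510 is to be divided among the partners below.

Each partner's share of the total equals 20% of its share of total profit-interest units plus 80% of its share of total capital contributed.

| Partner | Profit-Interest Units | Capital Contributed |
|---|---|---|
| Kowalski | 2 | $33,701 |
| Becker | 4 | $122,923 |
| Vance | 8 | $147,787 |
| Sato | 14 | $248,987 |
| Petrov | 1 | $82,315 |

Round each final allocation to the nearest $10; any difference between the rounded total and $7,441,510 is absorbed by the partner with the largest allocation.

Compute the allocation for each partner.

Kowalski: $418,240 · Becker: $1,356,410 · Vance: $1,794,530 · Sato: $3,050,160 · Petrov: $822,170

Totals — profit-interest units 29, capital contributed 635,713.
Blended shares (20% profit-interest units + 80% capital contributed): Kowalski 0.0562; Becker 0.1823; Vance 0.2412; Sato 0.4099; Petrov 0.1105.
Raw shares: Kowalski 418,238.43; Becker 1,356,409.70; Vance 1,794,534.54; Sato 3,050,158.21; Petrov 822,169.11.
Rounded to nearest $10: Kowalski $418,240; Becker $1,356,410; Vance $1,794,530; Sato $3,050,160; Petrov $822,170. Sum = $7,441,510.
No rounding difference to absorb.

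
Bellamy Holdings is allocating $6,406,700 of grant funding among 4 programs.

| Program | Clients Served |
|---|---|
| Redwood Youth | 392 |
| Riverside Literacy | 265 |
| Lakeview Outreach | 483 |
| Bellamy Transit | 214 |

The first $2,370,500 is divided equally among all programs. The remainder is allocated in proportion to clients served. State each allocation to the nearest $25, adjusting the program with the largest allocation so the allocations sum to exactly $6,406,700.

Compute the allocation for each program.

Redwood Youth: $1,761,150 | Riverside Literacy: $1,382,575 | Lakeview Outreach: $2,032,425 | Bellamy Transit: $1,230,550

First tranche $2,370,500 split equally: $592,625 each.
Remainder $4,036,200 by clients served (total 1,354): Redwood Youth 1,168,530.58 → $1,168,525; Riverside Literacy 789,950.52 → $789,950; Lakeview Outreach 1,439,796.60 → $1,439,800; Bellamy Transit 637,922.30 → $637,925.
Totals: Redwood Youth $592,625 + $1,168,525 = $1,761,150; Riverside Literacy $592,625 + $789,950 = $1,382,575; Lakeview Outreach $592,625 + $1,439,800 = $2,032,425; Bellamy Transit $592,625 + $637,925 = $1,230,550.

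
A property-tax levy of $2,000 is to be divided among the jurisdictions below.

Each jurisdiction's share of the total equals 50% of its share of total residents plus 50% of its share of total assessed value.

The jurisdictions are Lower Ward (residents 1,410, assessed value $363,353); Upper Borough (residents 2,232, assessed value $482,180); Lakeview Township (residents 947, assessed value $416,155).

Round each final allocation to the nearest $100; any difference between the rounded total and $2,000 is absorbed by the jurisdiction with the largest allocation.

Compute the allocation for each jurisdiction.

Residents total 4,589; assessed value total 1,261,688.
Combined weights (50% residents + 50% assessed value): Lower Ward 0.2976; Upper Borough 0.4343; Lakeview Township 0.2681.
Proportional shares: Lower Ward 595.25; Upper Borough 868.55; Lakeview Township 536.20.
Rounded to nearest $100: Lower Ward $600; Upper Borough $900; Lakeview Township $500. Sum = $2,000.
No rounding difference to absorb.

Lower Ward: $600 | Upper Borough: $900 | Lakeview Township: $500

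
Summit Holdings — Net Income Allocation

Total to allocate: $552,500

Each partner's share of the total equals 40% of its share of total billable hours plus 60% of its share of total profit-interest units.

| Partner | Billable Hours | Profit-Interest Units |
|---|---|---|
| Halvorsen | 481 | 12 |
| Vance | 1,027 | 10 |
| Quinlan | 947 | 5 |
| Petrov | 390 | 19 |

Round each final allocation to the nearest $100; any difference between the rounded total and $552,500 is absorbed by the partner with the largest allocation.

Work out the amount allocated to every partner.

Halvorsen: $123,800 | Vance: $151,800 | Quinlan: $109,600 | Petrov: $167,300

Totals — billable hours 2,845, profit-interest units 46.
Combined weights (40% billable hours + 60% profit-interest units): Halvorsen 0.2241; Vance 0.2748; Quinlan 0.1984; Petrov 0.3027.
Unrounded shares: Halvorsen 123,842.41; Vance 151,842.72; Quinlan 109,595.70; Petrov 167,219.17.
At nearest $100: Halvorsen $123,800; Vance $151,800; Quinlan $109,600; Petrov $167,200. Sum = $552,400.
Difference $552,500 − $552,400 = +$100 applied to largest allocation (Petrov): Petrov becomes $167,300.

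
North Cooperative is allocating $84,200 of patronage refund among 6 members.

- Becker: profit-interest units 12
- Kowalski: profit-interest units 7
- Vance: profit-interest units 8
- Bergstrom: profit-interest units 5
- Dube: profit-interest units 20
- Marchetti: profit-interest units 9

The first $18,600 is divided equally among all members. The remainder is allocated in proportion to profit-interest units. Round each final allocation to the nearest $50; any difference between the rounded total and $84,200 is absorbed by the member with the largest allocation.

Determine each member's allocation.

Becker: $16,000 | Kowalski: $10,650 | Vance: $11,700 | Bergstrom: $8,500 | Dube: $24,550 | Marchetti: $12,800

Equal tier: $18,600 ÷ 6 = $3,100 apiece.
Remainder $65,600 by profit-interest units (total 61): Becker 12,904.92 → $12,900; Kowalski 7,527.87 → $7,550; Vance 8,603.28 → $8,600; Bergstrom 5,377.05 → $5,400; Dube 21,508.20 → $21,500; Marchetti 9,678.69 → $9,700.
Rounding difference −$50 on remainder applied to Dube.
Totals: Becker $3,100 + $12,900 = $16,000; Kowalski $3,100 + $7,550 = $10,650; Vance $3,100 + $8,600 = $11,700; Bergstrom $3,100 + $5,400 = $8,500; Dube $3,100 + $21,450 = $24,550; Marchetti $3,100 + $9,700 = $12,800.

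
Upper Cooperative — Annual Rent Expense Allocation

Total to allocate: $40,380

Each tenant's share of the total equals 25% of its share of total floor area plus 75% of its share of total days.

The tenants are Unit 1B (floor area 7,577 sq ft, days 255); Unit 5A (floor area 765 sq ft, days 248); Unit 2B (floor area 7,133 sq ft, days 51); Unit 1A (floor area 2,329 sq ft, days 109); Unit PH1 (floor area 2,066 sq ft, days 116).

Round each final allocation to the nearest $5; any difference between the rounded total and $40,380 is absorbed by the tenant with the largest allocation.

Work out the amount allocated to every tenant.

Unit 1B: $13,765 | Unit 5A: $10,030 | Unit 2B: $5,605 | Unit 1A: $5,420 | Unit PH1: $5,560

Floor area total 19,870; days total 779.
Composite weights (25% floor area + 75% days): Unit 1B 0.3408; Unit 5A 0.2484; Unit 2B 0.1388; Unit 1A 0.1342; Unit PH1 0.1377.
Pro-rata amounts: Unit 1B 13,763.09; Unit 5A 10,030.10; Unit 2B 5,606.65; Unit 1A 5,420.82; Unit PH1 5,559.34.
Rounded to nearest $5: Unit 1B $13,765; Unit 5A $10,030; Unit 2B $5,605; Unit 1A $5,420; Unit PH1 $5,560. Sum = $40,380.
No rounding difference to absorb.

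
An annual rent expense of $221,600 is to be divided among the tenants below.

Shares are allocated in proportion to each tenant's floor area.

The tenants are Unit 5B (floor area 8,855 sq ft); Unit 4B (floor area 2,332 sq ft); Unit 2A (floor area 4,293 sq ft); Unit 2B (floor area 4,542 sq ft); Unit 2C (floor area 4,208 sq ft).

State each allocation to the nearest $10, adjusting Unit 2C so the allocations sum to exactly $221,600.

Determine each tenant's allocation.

Unit 5B: $80,990 · Unit 4B: $21,330 · Unit 2A: $39,260 · Unit 2B: $41,540 · Unit 2C: $38,480

Total floor area = 24,230.
Raw shares: Unit 5B 8,855/24,230 × $221,600 = 80,985.06; Unit 4B 2,332/24,230 × $221,600 = 21,327.74; Unit 2A 4,293/24,230 × $221,600 = 39,262.43; Unit 2B 4,542/24,230 × $221,600 = 41,539.71; Unit 2C 4,208/24,230 × $221,600 = 38,485.05.
Rounded to nearest $10: Unit 5B $80,990; Unit 4B $21,330; Unit 2A $39,260; Unit 2B $41,540; Unit 2C $38,490. Sum = $221,610.
Difference $221,600 − $221,610 = −$10 applied to Unit 2C: Unit 2C becomes $38,480.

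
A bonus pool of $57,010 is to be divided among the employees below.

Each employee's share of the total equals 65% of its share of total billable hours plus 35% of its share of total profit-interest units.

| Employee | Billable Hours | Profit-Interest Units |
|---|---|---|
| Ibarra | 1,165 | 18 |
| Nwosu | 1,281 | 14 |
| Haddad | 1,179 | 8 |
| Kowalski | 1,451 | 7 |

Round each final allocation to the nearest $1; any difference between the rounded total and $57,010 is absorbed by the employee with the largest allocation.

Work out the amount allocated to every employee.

Ibarra: $16,147 · Nwosu: $15,295 · Haddad: $12,003 · Kowalski: $13,565

Billable hours total 5,076; profit-interest units total 47.
Blended shares (65% billable hours + 35% profit-interest units): Ibarra 0.2832; Nwosu 0.2683; Haddad 0.2105; Kowalski 0.2379.
Raw shares: Ibarra 16,146.66; Nwosu 15,295.32; Haddad 12,003.44; Kowalski 13,564.58.
Rounded to nearest $1: Ibarra $16,147; Nwosu $15,295; Haddad $12,003; Kowalski $13,565. Sum = $57,010.
No rounding difference to absorb.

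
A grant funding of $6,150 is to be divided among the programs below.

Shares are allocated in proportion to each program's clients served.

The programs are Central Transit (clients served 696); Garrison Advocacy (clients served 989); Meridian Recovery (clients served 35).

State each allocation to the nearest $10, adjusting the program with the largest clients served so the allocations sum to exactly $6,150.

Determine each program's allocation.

Central Transit: $2,490 | Garrison Advocacy: $3,530 | Meridian Recovery: $130

Combined clients served = 1,720.
Proportional shares: Central Transit 696/1,720 × $6,150 = 2,488.60; Garrison Advocacy 989/1,720 × $6,150 = 3,536.25; Meridian Recovery 35/1,720 × $6,150 = 125.15.
At nearest $10: Central Transit $2,490; Garrison Advocacy $3,540; Meridian Recovery $130. Sum = $6,160.
Difference $6,150 − $6,160 = −$10 applied to largest clients served (Garrison Advocacy): Garrison Advocacy becomes $3,530.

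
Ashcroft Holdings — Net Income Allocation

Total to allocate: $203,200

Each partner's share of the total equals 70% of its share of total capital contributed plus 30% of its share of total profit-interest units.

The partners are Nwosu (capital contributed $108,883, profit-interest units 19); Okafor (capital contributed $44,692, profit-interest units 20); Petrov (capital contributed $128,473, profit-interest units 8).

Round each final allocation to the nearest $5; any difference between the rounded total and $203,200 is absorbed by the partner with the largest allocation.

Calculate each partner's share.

Capital contributed total 282,048; profit-interest units total 47.
Blended shares (70% capital contributed + 30% profit-interest units): Nwosu 0.3915; Okafor 0.2386; Petrov 0.3699.
Raw shares: Nwosu 79,554.33; Okafor 48,479.11; Petrov 75,166.56.
Rounded to nearest $5: Nwosu $79,555; Okafor $48,480; Petrov $75,165. Sum = $203,200.
Rounded total matches; no reconciliation needed.

Nwosu: $79,555 · Okafor: $48,480 · Petrov: $75,165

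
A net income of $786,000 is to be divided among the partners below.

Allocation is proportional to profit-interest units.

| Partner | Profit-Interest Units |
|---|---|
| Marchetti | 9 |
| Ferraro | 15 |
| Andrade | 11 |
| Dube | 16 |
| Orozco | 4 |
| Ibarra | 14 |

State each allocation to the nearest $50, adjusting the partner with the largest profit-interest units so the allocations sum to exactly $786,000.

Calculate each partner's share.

Combined profit-interest units = 69.
Pro-rata amounts: Marchetti 9/69 × $786,000 = 102,521.74; Ferraro 15/69 × $786,000 = 170,869.57; Andrade 11/69 × $786,000 = 125,304.35; Dube 16/69 × $786,000 = 182,260.87; Orozco 4/69 × $786,000 = 45,565.22; Ibarra 14/69 × $786,000 = 159,478.26.
After rounding ($50): Marchetti $102,500; Ferraro $170,850; Andrade $125,300; Dube $182,250; Orozco $45,550; Ibarra $159,500. Sum = $785,950.
Difference $786,000 − $785,950 = +$50 applied to largest profit-interest units (Dube): Dube becomes $182,300.

Marchetti: $102,500; Ferraro: $170,850; Andrade: $125,300; Dube: $182,300; Orozco: $45,550; Ibarra: $159,500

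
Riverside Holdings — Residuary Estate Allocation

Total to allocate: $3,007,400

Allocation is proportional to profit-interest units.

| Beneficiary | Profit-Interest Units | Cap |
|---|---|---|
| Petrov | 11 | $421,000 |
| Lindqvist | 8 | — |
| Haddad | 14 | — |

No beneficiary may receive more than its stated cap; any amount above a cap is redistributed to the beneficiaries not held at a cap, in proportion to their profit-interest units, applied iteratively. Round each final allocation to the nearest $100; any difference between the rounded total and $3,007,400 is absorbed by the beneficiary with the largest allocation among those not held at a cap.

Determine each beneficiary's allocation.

Petrov: $421,000 | Lindqvist: $940,500 | Haddad: $1,645,900

Sum of profit-interest units: 33.
Proportional shares (ignoring caps): Petrov 1,002,466.67; Lindqvist 729,066.67; Haddad 1,275,866.67.
Held at cap: Petrov ($421,000); balance $2,586,400 reallocated over remaining profit-interest units 22.
Redistributed shares: Lindqvist 940,509.09 → $940,500; Haddad 1,645,890.91 → $1,645,900.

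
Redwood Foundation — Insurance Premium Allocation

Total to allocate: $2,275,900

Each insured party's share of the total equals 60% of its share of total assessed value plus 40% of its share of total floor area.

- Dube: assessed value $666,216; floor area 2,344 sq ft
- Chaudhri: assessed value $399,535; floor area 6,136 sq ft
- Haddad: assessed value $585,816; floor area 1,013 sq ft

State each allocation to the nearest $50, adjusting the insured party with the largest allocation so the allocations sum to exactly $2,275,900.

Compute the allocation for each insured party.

Assessed value total 1,651,567; floor area total 9,493.
Combined weights (60% assessed value + 40% floor area): Dube 0.3408; Chaudhri 0.4037; Haddad 0.2555.
Pro-rata amounts: Dube 775,622.22; Chaudhri 918,771.75; Haddad 581,506.03.
At nearest $50: Dube $775,600; Chaudhri $918,750; Haddad $581,500. Sum = $2,275,850.
Difference $2,275,900 − $2,275,850 = +$50 applied to largest allocation (Chaudhri): Chaudhri becomes $918,800.

Dube: $775,600 | Chaudhri: $918,800 | Haddad: $581,500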